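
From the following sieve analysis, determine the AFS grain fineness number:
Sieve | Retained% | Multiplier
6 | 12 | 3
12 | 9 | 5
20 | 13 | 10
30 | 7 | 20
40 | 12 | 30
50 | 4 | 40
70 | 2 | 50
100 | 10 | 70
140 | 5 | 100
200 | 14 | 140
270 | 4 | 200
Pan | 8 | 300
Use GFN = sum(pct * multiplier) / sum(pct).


Formula: GFN = sum(pct * multiplier) / sum(pct)
sum(pct * multiplier) = 7331
sum(pct) = 100
GFN = 7331 / 100 = 73.31

Answer: 73.31


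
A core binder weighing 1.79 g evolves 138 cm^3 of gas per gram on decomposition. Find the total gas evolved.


Formula: V_gas = W_binder * gas_evolution_rate
V = 1.79 g * 138 cm^3/g = 247.0200 cm^3

247.0200 cm^3


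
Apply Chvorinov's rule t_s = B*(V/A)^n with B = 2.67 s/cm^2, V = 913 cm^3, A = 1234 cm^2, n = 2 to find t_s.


Formula: t_s = B * (V/A)^n  (Chvorinov's rule, n=2)
Modulus M = V/A = 913/1234 = 0.739870 cm
M^2 = 0.739870^2 = 0.547408 cm^2
t_s = 2.67 * 0.547408 = 1.4616 s

Final answer: 1.4616 s


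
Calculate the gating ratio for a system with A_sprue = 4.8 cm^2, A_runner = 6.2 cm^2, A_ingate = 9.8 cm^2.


Sprue:Runner:Ingate = 1 : 6.2/4.8 : 9.8/4.8 = 1:1.29:2.04

Answer: 1:1.29:2.04


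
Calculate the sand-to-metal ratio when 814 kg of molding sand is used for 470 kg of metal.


Formula: Sand-to-Metal Ratio = W_sand / W_metal
Ratio = 814 kg / 470 kg = 1.7319

Final answer: 1.7319


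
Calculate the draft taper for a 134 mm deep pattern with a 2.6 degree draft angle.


Formula: taper = depth * tan(draft_angle)
tan(2.6 deg) = 0.0454097
taper = 134 mm * 0.0454097 = 6.0849 mm


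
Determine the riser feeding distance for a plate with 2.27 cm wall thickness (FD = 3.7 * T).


Formula: FD = 3.7 * T  (riser feeding-distance rule)
FD = 3.7 * 2.27 cm = 8.3990 cm

8.3990 cm


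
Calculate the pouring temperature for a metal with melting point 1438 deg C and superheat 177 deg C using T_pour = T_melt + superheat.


Formula: T_pour = T_melt + Superheat
T_pour = 1438 + 177 = 1615 deg C

1615 deg C


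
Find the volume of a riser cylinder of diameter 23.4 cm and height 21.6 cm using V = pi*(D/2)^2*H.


Formula: V = pi * (D/2)^2 * H  (cylinder volume)
Radius = D/2 = 23.4/2 = 11.7 cm
V = pi * 11.7^2 * 21.6 = 9289.1366 cm^3


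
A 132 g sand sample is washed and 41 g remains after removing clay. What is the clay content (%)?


Formula: Clay% = (W_total - W_washed) / W_total * 100
Clay mass = 132 - 41 = 91 g
Clay% = 91 / 132 * 100 = 68.9394%

Answer: 68.9394%


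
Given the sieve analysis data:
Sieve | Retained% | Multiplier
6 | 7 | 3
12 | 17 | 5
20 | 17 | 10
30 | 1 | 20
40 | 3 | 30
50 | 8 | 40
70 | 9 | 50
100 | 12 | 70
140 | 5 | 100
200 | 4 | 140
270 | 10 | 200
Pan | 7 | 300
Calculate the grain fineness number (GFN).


Formula: GFN = sum(pct * multiplier) / sum(pct)
sum(pct * multiplier) = 7156
sum(pct) = 100
GFN = 7156 / 100 = 71.56

71.56


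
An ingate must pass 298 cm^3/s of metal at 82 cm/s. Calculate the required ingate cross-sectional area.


Formula: A_ingate = Q / v  (continuity equation)
A = 298 cm^3/s / 82 cm/s = 3.6341 cm^2


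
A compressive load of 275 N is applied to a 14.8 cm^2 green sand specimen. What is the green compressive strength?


Formula: Compressive Strength = Force / Area
Strength = 275 N / 14.8 cm^2 = 18.5811 N/cm^2

18.5811 N/cm^2


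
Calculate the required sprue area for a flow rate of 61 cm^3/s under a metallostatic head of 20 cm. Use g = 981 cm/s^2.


Formula: v = sqrt(2*g*h), A = Q/v
Velocity: v = sqrt(2 * 981 * 20) = sqrt(39240) = 198.0909 cm/s
Sprue area: A = Q / v = 61 / 198.0909 = 0.3079 cm^2

Final answer: 0.3079 cm^2


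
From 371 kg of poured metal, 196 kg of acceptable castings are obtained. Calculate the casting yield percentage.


Formula: Casting Yield = (W_good / W_total) * 100
Yield = (196 kg / 371 kg) * 100 = 52.8302%

Answer: 52.8302%


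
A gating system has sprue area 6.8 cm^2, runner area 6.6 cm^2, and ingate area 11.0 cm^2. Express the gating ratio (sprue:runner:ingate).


Sprue:Runner:Ingate = 1 : 6.6/6.8 : 11.0/6.8 = 1:0.97:1.62


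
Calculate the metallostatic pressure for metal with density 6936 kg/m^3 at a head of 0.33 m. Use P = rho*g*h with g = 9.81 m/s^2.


Formula: P = rho * g * h
rho * g = 6936 * 9.81 = 68042.16 N/m^3
P = 68042.16 * 0.33 = 22453.9128 Pa

Final answer: 22453.9128 Pa


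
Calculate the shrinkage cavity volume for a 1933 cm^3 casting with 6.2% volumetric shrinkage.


Formula: V_shrink = V_casting * shrinkage_pct / 100
V_shrink = 1933 cm^3 * 6.2 / 100 = 119.8460 cm^3


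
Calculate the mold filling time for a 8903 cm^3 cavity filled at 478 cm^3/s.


Formula: t_fill = V_mold / Q_flow
t = 8903 cm^3 / 478 cm^3/s = 18.6255 s

Answer: 18.6255 s


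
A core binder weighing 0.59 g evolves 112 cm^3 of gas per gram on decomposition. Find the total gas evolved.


Formula: V_gas = W_binder * gas_evolution_rate
V = 0.59 g * 112 cm^3/g = 66.0800 cm^3


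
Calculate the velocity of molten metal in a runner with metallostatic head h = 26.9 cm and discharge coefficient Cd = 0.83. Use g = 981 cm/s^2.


Formula: v = Cd * sqrt(2 * g * h)  (Torricelli with discharge coefficient)
2*g*h = 2 * 981 * 26.9 = 52777.8 cm^2/s^2
sqrt(52777.8) = 229.73419 cm/s
v = 0.83 * 229.73419 = 190.6794 cm/s

Answer: 190.6794 cm/s


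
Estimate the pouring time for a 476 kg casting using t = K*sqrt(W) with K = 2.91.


Formula: t = K * sqrt(W)
sqrt(W) = sqrt(476) = 21.81742
t = 2.91 * 21.81742 = 63.4887 s

Final answer: 63.4887 s


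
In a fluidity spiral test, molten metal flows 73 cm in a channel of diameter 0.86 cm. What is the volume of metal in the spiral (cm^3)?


Formula: V = pi * (d/2)^2 * L  (cylinder volume)
Radius = 0.86/2 = 0.43 cm
V = pi * 0.43^2 * 73 = 42.4043 cm^3

42.4043 cm^3


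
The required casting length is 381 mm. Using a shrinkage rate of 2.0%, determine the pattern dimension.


Formula: L_pattern = L_casting * (1 + shrinkage_rate/100)
Shrinkage factor = 1 + 2.0/100 = 1.02
L_pattern = 381 mm * 1.02 = 388.6200 mm


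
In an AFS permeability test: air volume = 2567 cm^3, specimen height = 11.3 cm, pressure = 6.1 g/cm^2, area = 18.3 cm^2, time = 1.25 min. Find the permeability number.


Formula: Permeability Number P = (V * H) / (p * A * t)
Numerator: V * H = 2567 * 11.3 = 29007.1
Denominator: p * A * t = 6.1 * 18.3 * 1.25 = 139.5375
P = 29007.1 / 139.5375 = 207.8803

207.8803


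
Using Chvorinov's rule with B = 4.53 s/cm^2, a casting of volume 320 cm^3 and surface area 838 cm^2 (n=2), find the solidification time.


Formula: t_s = B * (V/A)^n  (Chvorinov's rule, n=2)
Modulus M = V/A = 320/838 = 0.381862 cm
M^2 = 0.381862^2 = 0.145819 cm^2
t_s = 4.53 * 0.145819 = 0.6606 s

Final answer: 0.6606 s


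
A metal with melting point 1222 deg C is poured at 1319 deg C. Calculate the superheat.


Formula: Superheat = T_pour - T_melt
Superheat = 1319 - 1222 = 97 deg C

Answer: 97 deg C


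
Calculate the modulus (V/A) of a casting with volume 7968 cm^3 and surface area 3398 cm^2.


Formula: Casting Modulus M = V / A
M = 7968 cm^3 / 3398 cm^2 = 2.3449 cm

Answer: 2.3449 cm


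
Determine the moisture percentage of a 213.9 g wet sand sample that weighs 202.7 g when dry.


Formula: MC = (W_wet - W_dry) / W_wet * 100
Water mass = 213.9 - 202.7 = 11.2 g
MC = 11.2 / 213.9 * 100 = 5.2361%

Answer: 5.2361%


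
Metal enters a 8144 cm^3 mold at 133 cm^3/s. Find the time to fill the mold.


Formula: t_fill = V_mold / Q_flow
t = 8144 cm^3 / 133 cm^3/s = 61.2331 s

Answer: 61.2331 s


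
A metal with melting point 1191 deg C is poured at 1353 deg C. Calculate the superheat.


Formula: Superheat = T_pour - T_melt
Superheat = 1353 - 1191 = 162 deg C

Answer: 162 deg C


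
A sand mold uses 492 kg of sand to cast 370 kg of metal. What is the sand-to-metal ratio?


Formula: Sand-to-Metal Ratio = W_sand / W_metal
Ratio = 492 kg / 370 kg = 1.3297

1.3297


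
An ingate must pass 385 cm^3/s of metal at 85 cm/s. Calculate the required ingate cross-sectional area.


Formula: A_ingate = Q / v  (continuity equation)
A = 385 cm^3/s / 85 cm/s = 4.5294 cm^2

Answer: 4.5294 cm^2


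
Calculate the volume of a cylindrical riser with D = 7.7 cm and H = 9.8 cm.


Formula: V = pi * (D/2)^2 * H  (cylinder volume)
Radius = D/2 = 7.7/2 = 3.85 cm
V = pi * 3.85^2 * 9.8 = 456.3493 cm^3


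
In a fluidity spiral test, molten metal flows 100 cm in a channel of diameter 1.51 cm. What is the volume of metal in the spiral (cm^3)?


Formula: V = pi * (d/2)^2 * L  (cylinder volume)
Radius = 1.51/2 = 0.755 cm
V = pi * 0.755^2 * 100 = 179.0786 cm^3

179.0786 cm^3


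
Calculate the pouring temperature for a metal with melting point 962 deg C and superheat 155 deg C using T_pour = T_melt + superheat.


Formula: T_pour = T_melt + Superheat
T_pour = 962 + 155 = 1117 deg C

1117 deg C


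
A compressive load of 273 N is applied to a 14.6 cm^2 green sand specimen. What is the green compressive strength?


Formula: Compressive Strength = Force / Area
Strength = 273 N / 14.6 cm^2 = 18.6986 N/cm^2


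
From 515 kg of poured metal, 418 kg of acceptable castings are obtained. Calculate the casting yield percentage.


Formula: Casting Yield = (W_good / W_total) * 100
Yield = (418 kg / 515 kg) * 100 = 81.1650%

81.1650%


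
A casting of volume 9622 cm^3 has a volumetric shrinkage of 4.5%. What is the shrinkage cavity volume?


Formula: V_shrink = V_casting * shrinkage_pct / 100
V_shrink = 9622 cm^3 * 4.5 / 100 = 432.9900 cm^3


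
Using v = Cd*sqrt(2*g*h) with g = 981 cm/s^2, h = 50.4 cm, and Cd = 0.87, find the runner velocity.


Formula: v = Cd * sqrt(2 * g * h)  (Torricelli with discharge coefficient)
2*g*h = 2 * 981 * 50.4 = 98884.8 cm^2/s^2
sqrt(98884.8) = 314.45954 cm/s
v = 0.87 * 314.45954 = 273.5798 cm/s

Answer: 273.5798 cm/s


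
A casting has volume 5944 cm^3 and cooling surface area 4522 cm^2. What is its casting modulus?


Formula: Casting Modulus M = V / A
M = 5944 cm^3 / 4522 cm^2 = 1.3145 cm


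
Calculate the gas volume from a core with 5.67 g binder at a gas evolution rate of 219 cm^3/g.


Formula: V_gas = W_binder * gas_evolution_rate
V = 5.67 g * 219 cm^3/g = 1241.7300 cm^3

1241.7300 cm^3


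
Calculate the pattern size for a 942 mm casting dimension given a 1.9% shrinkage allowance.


Formula: L_pattern = L_casting * (1 + shrinkage_rate/100)
Shrinkage factor = 1 + 1.9/100 = 1.019
L_pattern = 942 mm * 1.019 = 959.8980 mm

Final answer: 959.8980 mm


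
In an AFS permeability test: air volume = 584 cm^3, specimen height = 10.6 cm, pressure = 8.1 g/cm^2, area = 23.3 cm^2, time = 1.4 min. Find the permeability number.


Formula: Permeability Number P = (V * H) / (p * A * t)
Numerator: V * H = 584 * 10.6 = 6190.4
Denominator: p * A * t = 8.1 * 23.3 * 1.4 = 264.222
P = 6190.4 / 264.222 = 23.4288

Answer: 23.4288


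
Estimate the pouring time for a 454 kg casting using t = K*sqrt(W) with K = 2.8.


Formula: t = K * sqrt(W)
sqrt(W) = sqrt(454) = 21.30728
t = 2.8 * 21.30728 = 59.6604 s


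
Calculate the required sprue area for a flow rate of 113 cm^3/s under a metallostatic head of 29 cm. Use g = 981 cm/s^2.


Formula: v = sqrt(2*g*h), A = Q/v
Velocity: v = sqrt(2 * 981 * 29) = sqrt(56898) = 238.5330 cm/s
Sprue area: A = Q / v = 113 / 238.5330 = 0.4737 cm^2

Answer: 0.4737 cm^2


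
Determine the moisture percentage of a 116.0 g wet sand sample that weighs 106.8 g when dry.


Formula: MC = (W_wet - W_dry) / W_wet * 100
Water mass = 116.0 - 106.8 = 9.2 g
MC = 9.2 / 116.0 * 100 = 7.9310%

7.9310%


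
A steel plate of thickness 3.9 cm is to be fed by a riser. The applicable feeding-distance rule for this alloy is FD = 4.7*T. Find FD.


Formula: FD = 4.7 * T  (riser feeding-distance rule)
FD = 4.7 * 3.9 cm = 18.3300 cm

Final answer: 18.3300 cm


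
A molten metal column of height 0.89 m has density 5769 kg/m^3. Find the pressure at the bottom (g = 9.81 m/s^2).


Formula: P = rho * g * h
rho * g = 5769 * 9.81 = 56593.89 N/m^3
P = 56593.89 * 0.89 = 50368.5621 Pa


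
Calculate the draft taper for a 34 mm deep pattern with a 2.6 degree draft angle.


Formula: taper = depth * tan(draft_angle)
tan(2.6 deg) = 0.0454097
taper = 34 mm * 0.0454097 = 1.5439 mm

Answer: 1.5439 mm


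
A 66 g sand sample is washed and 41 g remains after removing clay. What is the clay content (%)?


Formula: Clay% = (W_total - W_washed) / W_total * 100
Clay mass = 66 - 41 = 25 g
Clay% = 25 / 66 * 100 = 37.8788%


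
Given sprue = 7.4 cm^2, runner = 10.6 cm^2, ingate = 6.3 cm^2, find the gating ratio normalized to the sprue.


Sprue:Runner:Ingate = 1 : 10.6/7.4 : 6.3/7.4 = 1:1.43:0.85

Answer: 1:1.43:0.85


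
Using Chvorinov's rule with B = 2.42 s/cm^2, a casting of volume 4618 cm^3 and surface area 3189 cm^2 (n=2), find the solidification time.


Formula: t_s = B * (V/A)^n  (Chvorinov's rule, n=2)
Modulus M = V/A = 4618/3189 = 1.448103 cm
M^2 = 1.448103^2 = 2.097002 cm^2
t_s = 2.42 * 2.097002 = 5.0747 s


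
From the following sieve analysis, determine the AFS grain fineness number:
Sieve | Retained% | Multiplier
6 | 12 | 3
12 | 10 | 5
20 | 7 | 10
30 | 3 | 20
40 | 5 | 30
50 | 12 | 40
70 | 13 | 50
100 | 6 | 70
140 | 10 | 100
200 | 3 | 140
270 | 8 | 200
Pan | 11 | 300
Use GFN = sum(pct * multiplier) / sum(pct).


Formula: GFN = sum(pct * multiplier) / sum(pct)
sum(pct * multiplier) = 8236
sum(pct) = 100
GFN = 8236 / 100 = 82.36

82.36


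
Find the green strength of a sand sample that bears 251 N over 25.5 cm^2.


Formula: Compressive Strength = Force / Area
Strength = 251 N / 25.5 cm^2 = 9.8431 N/cm^2

Answer: 9.8431 N/cm^2


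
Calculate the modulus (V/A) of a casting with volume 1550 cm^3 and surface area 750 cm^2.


Formula: Casting Modulus M = V / A
M = 1550 cm^3 / 750 cm^2 = 2.0667 cm


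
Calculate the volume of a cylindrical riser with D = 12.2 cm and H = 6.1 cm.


Formula: V = pi * (D/2)^2 * H  (cylinder volume)
Radius = D/2 = 12.2/2 = 6.1 cm
V = pi * 6.1^2 * 6.1 = 713.0818 cm^3


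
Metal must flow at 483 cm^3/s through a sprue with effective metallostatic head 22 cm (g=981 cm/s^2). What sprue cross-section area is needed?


Formula: v = sqrt(2*g*h), A = Q/v
Velocity: v = sqrt(2 * 981 * 22) = sqrt(43164) = 207.7595 cm/s
Sprue area: A = Q / v = 483 / 207.7595 = 2.3248 cm^2

Answer: 2.3248 cm^2


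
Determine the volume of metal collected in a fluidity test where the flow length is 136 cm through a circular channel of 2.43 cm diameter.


Formula: V = pi * (d/2)^2 * L  (cylinder volume)
Radius = 2.43/2 = 1.215 cm
V = pi * 1.215^2 * 136 = 630.7269 cm^3

Answer: 630.7269 cm^3


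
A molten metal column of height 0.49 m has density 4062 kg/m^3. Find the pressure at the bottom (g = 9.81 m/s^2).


Formula: P = rho * g * h
rho * g = 4062 * 9.81 = 39848.22 N/m^3
P = 39848.22 * 0.49 = 19525.6278 Pa

Answer: 19525.6278 Pa


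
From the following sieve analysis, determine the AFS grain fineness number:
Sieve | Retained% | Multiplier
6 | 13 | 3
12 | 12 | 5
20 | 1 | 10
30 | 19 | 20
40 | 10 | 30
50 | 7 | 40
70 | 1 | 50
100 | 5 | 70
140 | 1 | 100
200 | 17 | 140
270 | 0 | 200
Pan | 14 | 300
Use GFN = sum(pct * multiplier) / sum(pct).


Formula: GFN = sum(pct * multiplier) / sum(pct)
sum(pct * multiplier) = 8149
sum(pct) = 100
GFN = 8149 / 100 = 81.49


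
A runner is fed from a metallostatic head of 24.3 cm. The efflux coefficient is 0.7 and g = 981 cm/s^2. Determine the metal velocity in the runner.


Formula: v = Cd * sqrt(2 * g * h)  (Torricelli with discharge coefficient)
2*g*h = 2 * 981 * 24.3 = 47676.6 cm^2/s^2
sqrt(47676.6) = 218.34972 cm/s
v = 0.7 * 218.34972 = 152.8448 cm/s

152.8448 cm/s


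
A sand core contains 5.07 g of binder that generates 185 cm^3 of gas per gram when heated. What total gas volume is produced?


Formula: V_gas = W_binder * gas_evolution_rate
V = 5.07 g * 185 cm^3/g = 937.9500 cm^3

Final answer: 937.9500 cm^3


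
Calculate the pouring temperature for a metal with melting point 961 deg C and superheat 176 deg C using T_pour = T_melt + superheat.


Formula: T_pour = T_melt + Superheat
T_pour = 961 + 176 = 1137 deg C

Final answer: 1137 deg C


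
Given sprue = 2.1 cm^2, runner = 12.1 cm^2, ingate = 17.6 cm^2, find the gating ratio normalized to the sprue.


Sprue:Runner:Ingate = 1 : 12.1/2.1 : 17.6/2.1 = 1:5.76:8.38

Answer: 1:5.76:8.38


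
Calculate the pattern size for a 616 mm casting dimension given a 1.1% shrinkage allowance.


Formula: L_pattern = L_casting * (1 + shrinkage_rate/100)
Shrinkage factor = 1 + 1.1/100 = 1.011
L_pattern = 616 mm * 1.011 = 622.7760 mm

Final answer: 622.7760 mm


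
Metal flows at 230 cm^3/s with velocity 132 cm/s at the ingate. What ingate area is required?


Formula: A_ingate = Q / v  (continuity equation)
A = 230 cm^3/s / 132 cm/s = 1.7424 cm^2


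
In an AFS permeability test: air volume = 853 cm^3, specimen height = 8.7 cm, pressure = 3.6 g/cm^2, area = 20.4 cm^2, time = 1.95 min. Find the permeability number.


Formula: Permeability Number P = (V * H) / (p * A * t)
Numerator: V * H = 853 * 8.7 = 7421.1
Denominator: p * A * t = 3.6 * 20.4 * 1.95 = 143.208
P = 7421.1 / 143.208 = 51.8204

Answer: 51.8204


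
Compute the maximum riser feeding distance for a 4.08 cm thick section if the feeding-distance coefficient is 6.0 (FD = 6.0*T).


Formula: FD = 6.0 * T  (riser feeding-distance rule)
FD = 6.0 * 4.08 cm = 24.4800 cm


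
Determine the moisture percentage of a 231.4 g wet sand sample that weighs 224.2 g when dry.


Formula: MC = (W_wet - W_dry) / W_wet * 100
Water mass = 231.4 - 224.2 = 7.2 g
MC = 7.2 / 231.4 * 100 = 3.1115%

3.1115%


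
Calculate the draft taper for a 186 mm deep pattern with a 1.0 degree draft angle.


Formula: taper = depth * tan(draft_angle)
tan(1.0 deg) = 0.0174551
taper = 186 mm * 0.0174551 = 3.2466 mm

3.2466 mm


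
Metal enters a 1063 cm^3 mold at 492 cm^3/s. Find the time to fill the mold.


Formula: t_fill = V_mold / Q_flow
t = 1063 cm^3 / 492 cm^3/s = 2.1606 s

Final answer: 2.1606 s


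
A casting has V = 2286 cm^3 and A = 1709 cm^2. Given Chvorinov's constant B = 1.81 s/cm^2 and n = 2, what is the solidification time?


Formula: t_s = B * (V/A)^n  (Chvorinov's rule, n=2)
Modulus M = V/A = 2286/1709 = 1.337624 cm
M^2 = 1.337624^2 = 1.789238 cm^2
t_s = 1.81 * 1.789238 = 3.2385 s

3.2385 s


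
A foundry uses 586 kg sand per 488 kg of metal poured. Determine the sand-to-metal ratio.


Formula: Sand-to-Metal Ratio = W_sand / W_metal
Ratio = 586 kg / 488 kg = 1.2008

Final answer: 1.2008


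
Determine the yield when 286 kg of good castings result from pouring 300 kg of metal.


Formula: Casting Yield = (W_good / W_total) * 100
Yield = (286 kg / 300 kg) * 100 = 95.3333%

Final answer: 95.3333%


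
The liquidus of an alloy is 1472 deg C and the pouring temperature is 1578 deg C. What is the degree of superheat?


Formula: Superheat = T_pour - T_melt
Superheat = 1578 - 1472 = 106 deg C

Answer: 106 deg C


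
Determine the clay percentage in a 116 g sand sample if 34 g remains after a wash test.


Formula: Clay% = (W_total - W_washed) / W_total * 100
Clay mass = 116 - 34 = 82 g
Clay% = 82 / 116 * 100 = 70.6897%

Final answer: 70.6897%


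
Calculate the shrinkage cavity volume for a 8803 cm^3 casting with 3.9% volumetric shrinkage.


Formula: V_shrink = V_casting * shrinkage_pct / 100
V_shrink = 8803 cm^3 * 3.9 / 100 = 343.3170 cm^3

Final answer: 343.3170 cm^3


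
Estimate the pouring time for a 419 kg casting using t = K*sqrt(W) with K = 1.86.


Formula: t = K * sqrt(W)
sqrt(W) = sqrt(419) = 20.46949
t = 1.86 * 20.46949 = 38.0733 s

Answer: 38.0733 s


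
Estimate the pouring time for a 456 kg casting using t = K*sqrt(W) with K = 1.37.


Formula: t = K * sqrt(W)
sqrt(W) = sqrt(456) = 21.35416
t = 1.37 * 21.35416 = 29.2552 s

Answer: 29.2552 s


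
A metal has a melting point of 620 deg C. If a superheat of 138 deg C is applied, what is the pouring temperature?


Formula: T_pour = T_melt + Superheat
T_pour = 620 + 138 = 758 deg C

Answer: 758 deg C


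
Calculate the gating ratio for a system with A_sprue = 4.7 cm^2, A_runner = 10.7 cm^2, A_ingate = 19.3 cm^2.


Sprue:Runner:Ingate = 1 : 10.7/4.7 : 19.3/4.7 = 1:2.28:4.11

Final answer: 1:2.28:4.11


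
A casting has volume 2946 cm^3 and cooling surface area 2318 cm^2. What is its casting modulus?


Formula: Casting Modulus M = V / A
M = 2946 cm^3 / 2318 cm^2 = 1.2709 cm

Final answer: 1.2709 cm


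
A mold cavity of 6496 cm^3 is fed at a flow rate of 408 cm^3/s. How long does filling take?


Formula: t_fill = V_mold / Q_flow
t = 6496 cm^3 / 408 cm^3/s = 15.9216 s


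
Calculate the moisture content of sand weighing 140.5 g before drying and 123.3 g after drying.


Formula: MC = (W_wet - W_dry) / W_wet * 100
Water mass = 140.5 - 123.3 = 17.2 g
MC = 17.2 / 140.5 * 100 = 12.2420%

Final answer: 12.2420%


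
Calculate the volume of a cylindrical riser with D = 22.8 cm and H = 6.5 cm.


Formula: V = pi * (D/2)^2 * H  (cylinder volume)
Radius = D/2 = 22.8/2 = 11.4 cm
V = pi * 11.4^2 * 6.5 = 2653.8290 cm^3

Answer: 2653.8290 cm^3


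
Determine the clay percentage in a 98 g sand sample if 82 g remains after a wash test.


Formula: Clay% = (W_total - W_washed) / W_total * 100
Clay mass = 98 - 82 = 16 g
Clay% = 16 / 98 * 100 = 16.3265%


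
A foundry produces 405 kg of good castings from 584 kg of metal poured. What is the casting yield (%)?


Formula: Casting Yield = (W_good / W_total) * 100
Yield = (405 kg / 584 kg) * 100 = 69.3493%


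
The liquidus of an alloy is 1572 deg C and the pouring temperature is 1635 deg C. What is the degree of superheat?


Formula: Superheat = T_pour - T_melt
Superheat = 1635 - 1572 = 63 deg C


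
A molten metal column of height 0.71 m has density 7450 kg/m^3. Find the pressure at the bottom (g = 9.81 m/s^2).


Formula: P = rho * g * h
rho * g = 7450 * 9.81 = 73084.5 N/m^3
P = 73084.5 * 0.71 = 51889.9950 Pa

51889.9950 Pa


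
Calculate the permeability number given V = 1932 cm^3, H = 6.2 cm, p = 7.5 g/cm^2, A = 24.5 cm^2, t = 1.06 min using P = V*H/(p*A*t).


Formula: Permeability Number P = (V * H) / (p * A * t)
Numerator: V * H = 1932 * 6.2 = 11978.4
Denominator: p * A * t = 7.5 * 24.5 * 1.06 = 194.775
P = 11978.4 / 194.775 = 61.4987


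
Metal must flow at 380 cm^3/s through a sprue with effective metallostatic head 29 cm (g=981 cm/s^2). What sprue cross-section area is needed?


Formula: v = sqrt(2*g*h), A = Q/v
Velocity: v = sqrt(2 * 981 * 29) = sqrt(56898) = 238.5330 cm/s
Sprue area: A = Q / v = 380 / 238.5330 = 1.5931 cm^2


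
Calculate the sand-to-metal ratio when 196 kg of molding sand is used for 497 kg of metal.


Formula: Sand-to-Metal Ratio = W_sand / W_metal
Ratio = 196 kg / 497 kg = 0.3944

Answer: 0.3944


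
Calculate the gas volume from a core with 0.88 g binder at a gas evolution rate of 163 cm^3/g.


Formula: V_gas = W_binder * gas_evolution_rate
V = 0.88 g * 163 cm^3/g = 143.4400 cm^3

143.4400 cm^3


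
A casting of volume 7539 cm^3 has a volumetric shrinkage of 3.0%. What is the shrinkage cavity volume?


Formula: V_shrink = V_casting * shrinkage_pct / 100
V_shrink = 7539 cm^3 * 3.0 / 100 = 226.1700 cm^3

226.1700 cm^3


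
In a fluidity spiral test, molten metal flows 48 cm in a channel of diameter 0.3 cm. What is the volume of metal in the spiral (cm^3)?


Formula: V = pi * (d/2)^2 * L  (cylinder volume)
Radius = 0.3/2 = 0.15 cm
V = pi * 0.15^2 * 48 = 3.3929 cm^3

Answer: 3.3929 cm^3


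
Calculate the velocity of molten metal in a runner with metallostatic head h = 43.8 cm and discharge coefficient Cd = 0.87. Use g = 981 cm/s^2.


Formula: v = Cd * sqrt(2 * g * h)  (Torricelli with discharge coefficient)
2*g*h = 2 * 981 * 43.8 = 85935.6 cm^2/s^2
sqrt(85935.6) = 293.14774 cm/s
v = 0.87 * 293.14774 = 255.0385 cm/s

Final answer: 255.0385 cm/s


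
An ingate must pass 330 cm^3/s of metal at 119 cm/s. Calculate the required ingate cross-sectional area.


Formula: A_ingate = Q / v  (continuity equation)
A = 330 cm^3/s / 119 cm/s = 2.7731 cm^2

Answer: 2.7731 cm^2


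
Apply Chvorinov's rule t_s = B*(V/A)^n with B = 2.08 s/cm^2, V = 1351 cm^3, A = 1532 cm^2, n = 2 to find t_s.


Formula: t_s = B * (V/A)^n  (Chvorinov's rule, n=2)
Modulus M = V/A = 1351/1532 = 0.881854 cm
M^2 = 0.881854^2 = 0.777666 cm^2
t_s = 2.08 * 0.777666 = 1.6175 s

Final answer: 1.6175 s


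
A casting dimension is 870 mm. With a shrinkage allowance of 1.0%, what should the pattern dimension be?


Formula: L_pattern = L_casting * (1 + shrinkage_rate/100)
Shrinkage factor = 1 + 1.0/100 = 1.01
L_pattern = 870 mm * 1.01 = 878.7000 mm

Answer: 878.7000 mm


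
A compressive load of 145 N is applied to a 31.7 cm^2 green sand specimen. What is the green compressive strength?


Formula: Compressive Strength = Force / Area
Strength = 145 N / 31.7 cm^2 = 4.5741 N/cm^2

Answer: 4.5741 N/cm^2


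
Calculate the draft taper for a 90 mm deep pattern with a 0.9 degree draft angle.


Formula: taper = depth * tan(draft_angle)
tan(0.9 deg) = 0.0157093
taper = 90 mm * 0.0157093 = 1.4138 mm

Final answer: 1.4138 mm


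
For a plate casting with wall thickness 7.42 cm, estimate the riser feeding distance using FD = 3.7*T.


Formula: FD = 3.7 * T  (riser feeding-distance rule)
FD = 3.7 * 7.42 cm = 27.4540 cm


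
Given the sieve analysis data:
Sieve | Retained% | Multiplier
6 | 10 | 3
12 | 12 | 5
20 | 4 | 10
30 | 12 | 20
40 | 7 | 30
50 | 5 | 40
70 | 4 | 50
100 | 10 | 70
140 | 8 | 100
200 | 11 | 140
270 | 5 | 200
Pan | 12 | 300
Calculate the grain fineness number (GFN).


Formula: GFN = sum(pct * multiplier) / sum(pct)
sum(pct * multiplier) = 8620
sum(pct) = 100
GFN = 8620 / 100 = 86.20

Final answer: 86.20


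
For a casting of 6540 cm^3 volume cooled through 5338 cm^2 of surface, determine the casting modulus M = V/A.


Formula: Casting Modulus M = V / A
M = 6540 cm^3 / 5338 cm^2 = 1.2252 cm


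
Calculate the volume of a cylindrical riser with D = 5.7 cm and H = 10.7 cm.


Formula: V = pi * (D/2)^2 * H  (cylinder volume)
Radius = D/2 = 5.7/2 = 2.85 cm
V = pi * 2.85^2 * 10.7 = 273.0382 cm^3

Final answer: 273.0382 cm^3


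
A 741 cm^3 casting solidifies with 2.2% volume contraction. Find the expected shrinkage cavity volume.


Formula: V_shrink = V_casting * shrinkage_pct / 100
V_shrink = 741 cm^3 * 2.2 / 100 = 16.3020 cm^3

Final answer: 16.3020 cm^3


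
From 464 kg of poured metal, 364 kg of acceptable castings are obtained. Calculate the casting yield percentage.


Formula: Casting Yield = (W_good / W_total) * 100
Yield = (364 kg / 464 kg) * 100 = 78.4483%

78.4483%


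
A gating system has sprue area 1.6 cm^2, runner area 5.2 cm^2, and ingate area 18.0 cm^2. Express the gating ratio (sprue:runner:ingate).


Sprue:Runner:Ingate = 1 : 5.2/1.6 : 18.0/1.6 = 1:3.25:11.25


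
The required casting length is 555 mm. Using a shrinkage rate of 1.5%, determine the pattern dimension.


Formula: L_pattern = L_casting * (1 + shrinkage_rate/100)
Shrinkage factor = 1 + 1.5/100 = 1.015
L_pattern = 555 mm * 1.015 = 563.3250 mm

Final answer: 563.3250 mm


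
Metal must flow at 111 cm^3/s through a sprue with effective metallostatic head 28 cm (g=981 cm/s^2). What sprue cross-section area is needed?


Formula: v = sqrt(2*g*h), A = Q/v
Velocity: v = sqrt(2 * 981 * 28) = sqrt(54936) = 234.3843 cm/s
Sprue area: A = Q / v = 111 / 234.3843 = 0.4736 cm^2

Answer: 0.4736 cm^2


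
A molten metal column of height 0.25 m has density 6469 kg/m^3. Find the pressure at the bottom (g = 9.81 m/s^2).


Formula: P = rho * g * h
rho * g = 6469 * 9.81 = 63460.89 N/m^3
P = 63460.89 * 0.25 = 15865.2225 Pa

15865.2225 Pa


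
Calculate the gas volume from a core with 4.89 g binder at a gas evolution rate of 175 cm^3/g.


Formula: V_gas = W_binder * gas_evolution_rate
V = 4.89 g * 175 cm^3/g = 855.7500 cm^3


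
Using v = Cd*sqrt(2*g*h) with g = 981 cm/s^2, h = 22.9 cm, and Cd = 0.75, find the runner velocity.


Formula: v = Cd * sqrt(2 * g * h)  (Torricelli with discharge coefficient)
2*g*h = 2 * 981 * 22.9 = 44929.8 cm^2/s^2
sqrt(44929.8) = 211.96651 cm/s
v = 0.75 * 211.96651 = 158.9749 cm/s

Final answer: 158.9749 cm/s


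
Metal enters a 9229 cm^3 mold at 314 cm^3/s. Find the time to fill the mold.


Formula: t_fill = V_mold / Q_flow
t = 9229 cm^3 / 314 cm^3/s = 29.3917 s


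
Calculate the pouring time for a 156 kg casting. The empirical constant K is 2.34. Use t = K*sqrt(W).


Formula: t = K * sqrt(W)
sqrt(W) = sqrt(156) = 12.49000
t = 2.34 * 12.49000 = 29.2266 s


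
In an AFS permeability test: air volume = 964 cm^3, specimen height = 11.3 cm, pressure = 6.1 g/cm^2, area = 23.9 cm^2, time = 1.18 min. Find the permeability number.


Formula: Permeability Number P = (V * H) / (p * A * t)
Numerator: V * H = 964 * 11.3 = 10893.2
Denominator: p * A * t = 6.1 * 23.9 * 1.18 = 172.0322
P = 10893.2 / 172.0322 = 63.3207

63.3207


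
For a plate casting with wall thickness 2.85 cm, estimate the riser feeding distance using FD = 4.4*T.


Formula: FD = 4.4 * T  (riser feeding-distance rule)
FD = 4.4 * 2.85 cm = 12.5400 cm

Final answer: 12.5400 cm


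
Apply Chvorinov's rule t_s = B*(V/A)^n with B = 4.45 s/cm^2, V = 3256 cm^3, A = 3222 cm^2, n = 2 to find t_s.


Formula: t_s = B * (V/A)^n  (Chvorinov's rule, n=2)
Modulus M = V/A = 3256/3222 = 1.010552 cm
M^2 = 1.010552^2 = 1.021215 cm^2
t_s = 4.45 * 1.021215 = 4.5444 s

4.5444 s


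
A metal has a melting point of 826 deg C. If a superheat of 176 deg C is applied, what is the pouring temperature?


Formula: T_pour = T_melt + Superheat
T_pour = 826 + 176 = 1002 deg C


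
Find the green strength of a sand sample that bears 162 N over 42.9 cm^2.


Formula: Compressive Strength = Force / Area
Strength = 162 N / 42.9 cm^2 = 3.7762 N/cm^2

3.7762 N/cm^2


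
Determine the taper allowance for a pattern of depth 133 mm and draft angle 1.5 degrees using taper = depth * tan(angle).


Formula: taper = depth * tan(draft_angle)
tan(1.5 deg) = 0.0261859
taper = 133 mm * 0.0261859 = 3.4827 mm

3.4827 mm


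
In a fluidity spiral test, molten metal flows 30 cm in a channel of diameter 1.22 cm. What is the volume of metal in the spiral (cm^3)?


Formula: V = pi * (d/2)^2 * L  (cylinder volume)
Radius = 1.22/2 = 0.61 cm
V = pi * 0.61^2 * 30 = 35.0696 cm^3

Final answer: 35.0696 cm^3


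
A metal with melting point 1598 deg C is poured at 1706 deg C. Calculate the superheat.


Formula: Superheat = T_pour - T_melt
Superheat = 1706 - 1598 = 108 deg C

Answer: 108 deg C


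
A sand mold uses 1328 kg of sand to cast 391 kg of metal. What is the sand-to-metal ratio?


Formula: Sand-to-Metal Ratio = W_sand / W_metal
Ratio = 1328 kg / 391 kg = 3.3964


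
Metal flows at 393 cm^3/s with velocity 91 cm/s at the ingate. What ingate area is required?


Formula: A_ingate = Q / v  (continuity equation)
A = 393 cm^3/s / 91 cm/s = 4.3187 cm^2


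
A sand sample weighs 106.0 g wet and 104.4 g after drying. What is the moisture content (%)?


Formula: MC = (W_wet - W_dry) / W_wet * 100
Water mass = 106.0 - 104.4 = 1.6 g
MC = 1.6 / 106.0 * 100 = 1.5094%


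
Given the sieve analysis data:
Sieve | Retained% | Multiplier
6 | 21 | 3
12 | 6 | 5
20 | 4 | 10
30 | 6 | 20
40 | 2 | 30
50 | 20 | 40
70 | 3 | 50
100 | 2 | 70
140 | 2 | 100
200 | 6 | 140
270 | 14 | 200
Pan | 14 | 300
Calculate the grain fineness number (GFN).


Formula: GFN = sum(pct * multiplier) / sum(pct)
sum(pct * multiplier) = 9443
sum(pct) = 100
GFN = 9443 / 100 = 94.43

Answer: 94.43


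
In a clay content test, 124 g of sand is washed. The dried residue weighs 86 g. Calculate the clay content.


Formula: Clay% = (W_total - W_washed) / W_total * 100
Clay mass = 124 - 86 = 38 g
Clay% = 38 / 124 * 100 = 30.6452%

30.6452%


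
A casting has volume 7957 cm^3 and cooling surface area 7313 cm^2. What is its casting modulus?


Formula: Casting Modulus M = V / A
M = 7957 cm^3 / 7313 cm^2 = 1.0881 cm

Answer: 1.0881 cm


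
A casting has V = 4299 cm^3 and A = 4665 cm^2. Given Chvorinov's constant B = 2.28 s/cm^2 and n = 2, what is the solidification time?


Formula: t_s = B * (V/A)^n  (Chvorinov's rule, n=2)
Modulus M = V/A = 4299/4665 = 0.921543 cm
M^2 = 0.921543^2 = 0.849242 cm^2
t_s = 2.28 * 0.849242 = 1.9363 s


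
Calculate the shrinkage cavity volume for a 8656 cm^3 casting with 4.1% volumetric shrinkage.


Formula: V_shrink = V_casting * shrinkage_pct / 100
V_shrink = 8656 cm^3 * 4.1 / 100 = 354.8960 cm^3

354.8960 cm^3


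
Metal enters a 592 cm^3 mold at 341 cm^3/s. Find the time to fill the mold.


Formula: t_fill = V_mold / Q_flow
t = 592 cm^3 / 341 cm^3/s = 1.7361 s


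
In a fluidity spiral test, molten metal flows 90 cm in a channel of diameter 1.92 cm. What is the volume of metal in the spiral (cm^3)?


Formula: V = pi * (d/2)^2 * L  (cylinder volume)
Radius = 1.92/2 = 0.96 cm
V = pi * 0.96^2 * 90 = 260.5763 cm^3

260.5763 cm^3


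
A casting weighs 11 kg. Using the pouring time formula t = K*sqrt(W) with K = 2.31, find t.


Formula: t = K * sqrt(W)
sqrt(W) = sqrt(11) = 3.31662
t = 2.31 * 3.31662 = 7.6614 s


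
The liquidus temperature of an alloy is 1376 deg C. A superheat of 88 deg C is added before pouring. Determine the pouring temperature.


Formula: T_pour = T_melt + Superheat
T_pour = 1376 + 88 = 1464 deg C

Final answer: 1464 deg C


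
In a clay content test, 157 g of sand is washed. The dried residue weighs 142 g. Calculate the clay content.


Formula: Clay% = (W_total - W_washed) / W_total * 100
Clay mass = 157 - 142 = 15 g
Clay% = 15 / 157 * 100 = 9.5541%


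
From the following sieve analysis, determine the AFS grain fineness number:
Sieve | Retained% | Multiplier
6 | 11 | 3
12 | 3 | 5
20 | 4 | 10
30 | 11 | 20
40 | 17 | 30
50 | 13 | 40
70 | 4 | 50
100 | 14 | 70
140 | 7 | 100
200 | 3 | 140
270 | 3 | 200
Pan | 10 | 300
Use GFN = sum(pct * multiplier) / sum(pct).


Formula: GFN = sum(pct * multiplier) / sum(pct)
sum(pct * multiplier) = 7238
sum(pct) = 100
GFN = 7238 / 100 = 72.38

Final answer: 72.38


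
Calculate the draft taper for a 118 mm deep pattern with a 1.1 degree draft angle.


Formula: taper = depth * tan(draft_angle)
tan(1.1 deg) = 0.0192010
taper = 118 mm * 0.0192010 = 2.2657 mm

2.2657 mm


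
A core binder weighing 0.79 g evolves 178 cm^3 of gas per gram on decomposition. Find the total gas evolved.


Formula: V_gas = W_binder * gas_evolution_rate
V = 0.79 g * 178 cm^3/g = 140.6200 cm^3

Answer: 140.6200 cm^3


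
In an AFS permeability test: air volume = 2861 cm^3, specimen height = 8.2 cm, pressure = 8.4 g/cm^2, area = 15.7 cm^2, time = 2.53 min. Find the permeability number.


Formula: Permeability Number P = (V * H) / (p * A * t)
Numerator: V * H = 2861 * 8.2 = 23460.2
Denominator: p * A * t = 8.4 * 15.7 * 2.53 = 333.6564
P = 23460.2 / 333.6564 = 70.3125

Final answer: 70.3125


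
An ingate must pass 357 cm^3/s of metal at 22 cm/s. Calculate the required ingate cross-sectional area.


Formula: A_ingate = Q / v  (continuity equation)
A = 357 cm^3/s / 22 cm/s = 16.2273 cm^2


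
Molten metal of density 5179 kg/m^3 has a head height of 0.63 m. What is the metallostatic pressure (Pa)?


Formula: P = rho * g * h
rho * g = 5179 * 9.81 = 50805.99 N/m^3
P = 50805.99 * 0.63 = 32007.7737 Pa


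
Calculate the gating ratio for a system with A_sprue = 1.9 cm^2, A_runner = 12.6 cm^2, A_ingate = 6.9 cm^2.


Sprue:Runner:Ingate = 1 : 12.6/1.9 : 6.9/1.9 = 1:6.63:3.63


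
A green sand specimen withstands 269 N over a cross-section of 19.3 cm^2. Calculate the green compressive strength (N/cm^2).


Formula: Compressive Strength = Force / Area
Strength = 269 N / 19.3 cm^2 = 13.9378 N/cm^2

Final answer: 13.9378 N/cm^2


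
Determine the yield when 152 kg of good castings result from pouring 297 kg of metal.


Formula: Casting Yield = (W_good / W_total) * 100
Yield = (152 kg / 297 kg) * 100 = 51.1785%


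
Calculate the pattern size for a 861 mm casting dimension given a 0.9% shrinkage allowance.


Formula: L_pattern = L_casting * (1 + shrinkage_rate/100)
Shrinkage factor = 1 + 0.9/100 = 1.009
L_pattern = 861 mm * 1.009 = 868.7490 mm

Answer: 868.7490 mm


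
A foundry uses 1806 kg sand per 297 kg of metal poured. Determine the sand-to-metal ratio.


Formula: Sand-to-Metal Ratio = W_sand / W_metal
Ratio = 1806 kg / 297 kg = 6.0808

6.0808


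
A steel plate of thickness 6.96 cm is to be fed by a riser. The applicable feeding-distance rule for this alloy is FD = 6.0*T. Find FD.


Formula: FD = 6.0 * T  (riser feeding-distance rule)
FD = 6.0 * 6.96 cm = 41.7600 cm


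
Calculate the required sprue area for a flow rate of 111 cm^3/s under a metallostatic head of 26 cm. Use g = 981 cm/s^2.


Formula: v = sqrt(2*g*h), A = Q/v
Velocity: v = sqrt(2 * 981 * 26) = sqrt(51012) = 225.8584 cm/s
Sprue area: A = Q / v = 111 / 225.8584 = 0.4915 cm^2

0.4915 cm^2


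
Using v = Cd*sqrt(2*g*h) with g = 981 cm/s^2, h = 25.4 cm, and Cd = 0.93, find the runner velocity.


Formula: v = Cd * sqrt(2 * g * h)  (Torricelli with discharge coefficient)
2*g*h = 2 * 981 * 25.4 = 49834.8 cm^2/s^2
sqrt(49834.8) = 223.23709 cm/s
v = 0.93 * 223.23709 = 207.6105 cm/s


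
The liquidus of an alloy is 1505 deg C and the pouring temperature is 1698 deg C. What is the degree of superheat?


Formula: Superheat = T_pour - T_melt
Superheat = 1698 - 1505 = 193 deg C


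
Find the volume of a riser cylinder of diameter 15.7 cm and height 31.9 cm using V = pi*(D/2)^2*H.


Formula: V = pi * (D/2)^2 * H  (cylinder volume)
Radius = D/2 = 15.7/2 = 7.85 cm
V = pi * 7.85^2 * 31.9 = 6175.6101 cm^3

6175.6101 cm^3


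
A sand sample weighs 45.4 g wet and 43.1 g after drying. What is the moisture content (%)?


Formula: MC = (W_wet - W_dry) / W_wet * 100
Water mass = 45.4 - 43.1 = 2.3 g
MC = 2.3 / 45.4 * 100 = 5.0661%

Answer: 5.0661%


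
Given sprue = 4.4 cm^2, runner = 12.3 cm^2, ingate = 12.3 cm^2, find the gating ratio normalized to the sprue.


Sprue:Runner:Ingate = 1 : 12.3/4.4 : 12.3/4.4 = 1:2.80:2.80

Final answer: 1:2.80:2.80


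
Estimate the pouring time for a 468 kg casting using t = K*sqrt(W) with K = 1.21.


Formula: t = K * sqrt(W)
sqrt(W) = sqrt(468) = 21.63331
t = 1.21 * 21.63331 = 26.1763 s

Final answer: 26.1763 s


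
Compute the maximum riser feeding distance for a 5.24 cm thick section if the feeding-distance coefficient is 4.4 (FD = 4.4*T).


Formula: FD = 4.4 * T  (riser feeding-distance rule)
FD = 4.4 * 5.24 cm = 23.0560 cm


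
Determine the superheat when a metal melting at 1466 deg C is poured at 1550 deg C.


Formula: Superheat = T_pour - T_melt
Superheat = 1550 - 1466 = 84 deg C

Final answer: 84 deg C


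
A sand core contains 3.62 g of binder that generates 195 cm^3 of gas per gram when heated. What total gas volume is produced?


Formula: V_gas = W_binder * gas_evolution_rate
V = 3.62 g * 195 cm^3/g = 705.9000 cm^3


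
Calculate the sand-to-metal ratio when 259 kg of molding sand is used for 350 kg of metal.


Formula: Sand-to-Metal Ratio = W_sand / W_metal
Ratio = 259 kg / 350 kg = 0.7400

Answer: 0.7400


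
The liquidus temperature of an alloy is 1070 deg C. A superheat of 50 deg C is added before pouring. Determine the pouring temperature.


Formula: T_pour = T_melt + Superheat
T_pour = 1070 + 50 = 1120 deg C

Answer: 1120 deg C


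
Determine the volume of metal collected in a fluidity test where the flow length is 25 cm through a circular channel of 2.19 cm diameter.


Formula: V = pi * (d/2)^2 * L  (cylinder volume)
Radius = 2.19/2 = 1.095 cm
V = pi * 1.095^2 * 25 = 94.1712 cm^3

Final answer: 94.1712 cm^3
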